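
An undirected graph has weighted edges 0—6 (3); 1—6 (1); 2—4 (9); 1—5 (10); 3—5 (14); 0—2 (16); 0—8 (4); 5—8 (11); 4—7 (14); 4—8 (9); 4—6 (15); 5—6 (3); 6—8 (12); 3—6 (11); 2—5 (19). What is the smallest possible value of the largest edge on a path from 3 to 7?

Comparing a few candidate routes:
3 - 5 - 1 - 6 - 8 - 4 - 7: max(14, 10, 1, 12, 9, 14) = 14
3 - 5 - 1 - 6 - 0 - 8 - 4 - 7: max(14, 10, 1, 3, 4, 9, 14) = 14
3 - 5 - 8 - 4 - 7: max(14, 11, 9, 14) = 14
3 - 5 - 6 - 8 - 4 - 7: max(14, 3, 12, 9, 14) = 14
Smallest bottleneck: 14.

14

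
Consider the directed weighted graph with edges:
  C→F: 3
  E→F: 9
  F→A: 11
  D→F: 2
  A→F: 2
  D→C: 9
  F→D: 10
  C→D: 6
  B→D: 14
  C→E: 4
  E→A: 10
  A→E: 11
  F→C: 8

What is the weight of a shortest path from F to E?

12

Routes from F to E:
F → D → C → E: 10 + 9 + 4 = 23
F → C → E: 8 + 4 = 12
F → A → E: 11 + 11 = 22
Shortest: 12.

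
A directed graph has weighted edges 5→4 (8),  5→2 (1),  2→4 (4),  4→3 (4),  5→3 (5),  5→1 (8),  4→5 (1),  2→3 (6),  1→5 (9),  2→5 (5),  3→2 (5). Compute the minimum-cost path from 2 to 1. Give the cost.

13

Candidate routes:
2 → 5 → 1: 5 + 8 = 13
2 → 4 → 5 → 1: 4 + 1 + 8 = 13
The minimum is 13.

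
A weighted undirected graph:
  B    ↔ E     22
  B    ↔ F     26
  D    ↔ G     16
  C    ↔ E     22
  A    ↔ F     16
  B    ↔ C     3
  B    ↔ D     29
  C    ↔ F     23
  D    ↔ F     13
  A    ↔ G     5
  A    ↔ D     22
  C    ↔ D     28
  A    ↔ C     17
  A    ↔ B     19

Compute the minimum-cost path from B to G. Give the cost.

Comparing a few candidate routes:
B→D→G: 29 + 16 = 45
B→A→G: 19 + 5 = 24
B→C→A→G: 3 + 17 + 5 = 25
Best route has total 24.

24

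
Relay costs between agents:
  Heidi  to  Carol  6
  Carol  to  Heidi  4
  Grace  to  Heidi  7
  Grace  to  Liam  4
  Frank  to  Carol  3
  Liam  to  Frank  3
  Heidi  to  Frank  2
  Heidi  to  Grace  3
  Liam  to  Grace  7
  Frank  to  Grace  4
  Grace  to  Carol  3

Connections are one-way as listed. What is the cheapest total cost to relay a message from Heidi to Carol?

5

Candidate routes:
Heidi - Frank - Carol: 2 + 3 = 5
Heidi - Carol: 6
Heidi - Grace - Liam - Frank - Carol: 3 + 4 + 3 + 3 = 13
Heidi - Frank - Grace - Carol: 2 + 4 + 3 = 9
Heidi - Grace - Carol: 3 + 3 = 6
Best route has total 5.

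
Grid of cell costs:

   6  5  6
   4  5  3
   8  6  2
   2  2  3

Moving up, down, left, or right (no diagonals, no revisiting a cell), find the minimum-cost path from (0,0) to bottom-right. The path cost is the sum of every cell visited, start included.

23

Best path: [0,0] → [1,0] → [1,1] → [1,2] → [2,2] → [3,2]
Cost: 6 + 4 + 5 + 3 + 2 + 3 = 23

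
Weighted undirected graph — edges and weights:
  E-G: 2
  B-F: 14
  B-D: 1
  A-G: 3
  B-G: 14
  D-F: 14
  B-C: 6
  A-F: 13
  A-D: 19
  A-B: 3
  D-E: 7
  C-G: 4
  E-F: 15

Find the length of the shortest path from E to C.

A few of the E→C routes:
E → G → A → B → C: 2 + 3 + 3 + 6 = 14
E → G → C: 2 + 4 = 6
E → D → B → C: 7 + 1 + 6 = 14
Shortest: 6.

6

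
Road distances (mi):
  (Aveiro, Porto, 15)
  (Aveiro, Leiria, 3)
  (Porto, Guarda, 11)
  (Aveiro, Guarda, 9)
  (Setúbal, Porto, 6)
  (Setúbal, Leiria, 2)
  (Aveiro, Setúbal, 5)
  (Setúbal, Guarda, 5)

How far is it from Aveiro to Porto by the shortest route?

A few of the Aveiro→Porto routes:
Aveiro - Setúbal - Porto: 5 + 6 = 11
Aveiro - Leiria - Setúbal - Porto: 3 + 2 + 6 = 11
Aveiro - Porto: 15
The minimum is 11 mi.

11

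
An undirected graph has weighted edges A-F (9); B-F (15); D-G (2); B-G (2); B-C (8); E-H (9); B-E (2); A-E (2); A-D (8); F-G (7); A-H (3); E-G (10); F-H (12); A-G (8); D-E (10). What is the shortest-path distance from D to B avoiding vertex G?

12

Comparing a few candidate routes:
D-A-H-E-B: 8 + 3 + 9 + 2 = 22
D-A-E-B: 8 + 2 + 2 = 12
D-E-B: 10 + 2 = 12
The minimum is 12.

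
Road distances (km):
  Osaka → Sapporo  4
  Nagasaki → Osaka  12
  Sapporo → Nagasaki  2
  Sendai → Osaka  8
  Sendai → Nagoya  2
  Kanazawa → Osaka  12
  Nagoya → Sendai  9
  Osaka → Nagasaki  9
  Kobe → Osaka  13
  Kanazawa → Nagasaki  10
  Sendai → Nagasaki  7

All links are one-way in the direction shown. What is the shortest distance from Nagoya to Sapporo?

Routes from Nagoya to Sapporo:
Nagoya - Sendai - Nagasaki - Osaka - Sapporo: 9 + 7 + 12 + 4 = 32
Nagoya - Sendai - Osaka - Sapporo: 9 + 8 + 4 = 21
The minimum is 21 km.

21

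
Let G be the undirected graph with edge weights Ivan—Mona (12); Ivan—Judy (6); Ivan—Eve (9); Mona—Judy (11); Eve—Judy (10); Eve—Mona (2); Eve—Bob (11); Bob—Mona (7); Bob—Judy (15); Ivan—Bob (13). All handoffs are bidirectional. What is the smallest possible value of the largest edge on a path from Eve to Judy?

9

Some routes from Eve to Judy:
Eve - Ivan - Mona - Judy: max(9, 12, 11) = 12
Eve - Mona - Judy: max(2, 11) = 11
Eve - Judy: max(10) = 10
Eve - Ivan - Judy: max(9, 6) = 9
Eve - Bob - Mona - Judy: max(11, 7, 11) = 11
Best route has worst link 9.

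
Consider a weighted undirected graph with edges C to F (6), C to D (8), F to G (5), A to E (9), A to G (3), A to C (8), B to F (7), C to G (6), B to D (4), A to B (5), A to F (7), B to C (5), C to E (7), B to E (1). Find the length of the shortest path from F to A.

Comparing a few candidate routes:
F-B-A: 7 + 5 = 12
F-C-G-A: 6 + 6 + 3 = 15
F-C-A: 6 + 8 = 14
F-G-A: 5 + 3 = 8
F-A: 7
Shortest: 7.

7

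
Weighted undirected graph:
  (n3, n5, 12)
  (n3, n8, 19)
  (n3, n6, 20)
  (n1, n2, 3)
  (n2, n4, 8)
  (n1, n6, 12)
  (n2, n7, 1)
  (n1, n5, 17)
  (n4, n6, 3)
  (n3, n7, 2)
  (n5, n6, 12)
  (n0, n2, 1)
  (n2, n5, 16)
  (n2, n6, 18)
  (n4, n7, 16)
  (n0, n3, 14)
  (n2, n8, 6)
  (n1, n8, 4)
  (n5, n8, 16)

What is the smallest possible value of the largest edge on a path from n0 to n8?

A few of the n0→n8 routes:
n0 → n2 → n1 → n8: max(1, 3, 4) = 4
n0 → n2 → n7 → n3 → n5 → n6 → n1 → n8: max(1, 1, 2, 12, 12, 12, 4) = 12
n0 → n2 → n8: max(1, 6) = 6
n0 → n2 → n4 → n6 → n1 → n8: max(1, 8, 3, 12, 4) = 12
Best route has worst link 4.

4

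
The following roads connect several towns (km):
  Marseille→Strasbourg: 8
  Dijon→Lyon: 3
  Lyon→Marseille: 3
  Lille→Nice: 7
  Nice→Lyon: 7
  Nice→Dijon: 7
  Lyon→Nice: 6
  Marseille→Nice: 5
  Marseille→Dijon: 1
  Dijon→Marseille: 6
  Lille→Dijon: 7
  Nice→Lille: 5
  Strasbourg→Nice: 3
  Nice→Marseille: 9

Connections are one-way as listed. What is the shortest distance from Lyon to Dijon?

4

A few of the Lyon→Dijon routes:
Lyon → Nice → Dijon: 6 + 7 = 13
Lyon → Marseille → Dijon: 3 + 1 = 4
Lyon → Marseille → Nice → Dijon: 3 + 5 + 7 = 15
Lyon → Nice → Marseille → Dijon: 6 + 9 + 1 = 16
The minimum is 4 km.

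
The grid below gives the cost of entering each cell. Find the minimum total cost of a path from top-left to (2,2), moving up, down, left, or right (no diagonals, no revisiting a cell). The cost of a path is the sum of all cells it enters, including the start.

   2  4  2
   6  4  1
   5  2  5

One optimal route is (0,0) (0,1) (0,2) (1,2) (2,2).
Its cost is 2 + 4 + 2 + 1 + 5 = 14.

14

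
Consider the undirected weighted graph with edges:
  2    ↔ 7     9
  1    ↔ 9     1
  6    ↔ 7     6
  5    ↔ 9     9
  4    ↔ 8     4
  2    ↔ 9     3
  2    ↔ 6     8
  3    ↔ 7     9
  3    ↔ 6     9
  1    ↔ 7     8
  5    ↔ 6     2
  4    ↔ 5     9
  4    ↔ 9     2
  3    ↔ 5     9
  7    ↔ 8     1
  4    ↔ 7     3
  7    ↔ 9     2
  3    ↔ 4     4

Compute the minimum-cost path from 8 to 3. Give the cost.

8

A few of the 8→3 routes:
8-7-4-3: 1 + 3 + 4 = 8
8-4-3: 4 + 4 = 8
8-7-3: 1 + 9 = 10
8-4-7-3: 4 + 3 + 9 = 16
8-7-9-4-3: 1 + 2 + 2 + 4 = 9
The minimum is 8.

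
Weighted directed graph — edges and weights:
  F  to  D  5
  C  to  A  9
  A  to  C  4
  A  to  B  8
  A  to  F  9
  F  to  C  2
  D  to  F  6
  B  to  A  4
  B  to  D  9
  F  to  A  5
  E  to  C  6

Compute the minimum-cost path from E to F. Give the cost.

24

Routes from E to F:
E→C→A→F: 6 + 9 + 9 = 24
E→C→A→B→D→F: 6 + 9 + 8 + 9 + 6 = 38
The minimum is 24.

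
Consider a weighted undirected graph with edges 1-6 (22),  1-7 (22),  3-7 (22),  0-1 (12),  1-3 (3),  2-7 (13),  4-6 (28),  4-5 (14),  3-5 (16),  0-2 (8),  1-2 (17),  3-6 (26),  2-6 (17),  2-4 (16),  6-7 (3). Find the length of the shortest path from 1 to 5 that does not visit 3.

47

Checking several routes:
1 -> 2 -> 4 -> 5: 17 + 16 + 14 = 47
1 -> 6 -> 4 -> 5: 22 + 28 + 14 = 64
1 -> 0 -> 2 -> 4 -> 5: 12 + 8 + 16 + 14 = 50
1 -> 7 -> 6 -> 4 -> 5: 22 + 3 + 28 + 14 = 67
1 -> 7 -> 2 -> 4 -> 5: 22 + 13 + 16 + 14 = 65
1 -> 6 -> 7 -> 2 -> 4 -> 5: 22 + 3 + 13 + 16 + 14 = 68
Shortest: 47.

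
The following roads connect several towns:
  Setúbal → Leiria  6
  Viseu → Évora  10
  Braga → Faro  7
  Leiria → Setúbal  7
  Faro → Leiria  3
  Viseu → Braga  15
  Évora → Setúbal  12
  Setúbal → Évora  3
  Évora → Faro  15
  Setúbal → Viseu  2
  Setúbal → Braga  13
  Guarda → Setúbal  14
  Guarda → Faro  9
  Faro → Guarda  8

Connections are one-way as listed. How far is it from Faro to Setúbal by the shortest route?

Candidate routes:
Faro → Leiria → Setúbal: 3 + 7 = 10
Faro → Guarda → Setúbal: 8 + 14 = 22
Best route has total 10.

10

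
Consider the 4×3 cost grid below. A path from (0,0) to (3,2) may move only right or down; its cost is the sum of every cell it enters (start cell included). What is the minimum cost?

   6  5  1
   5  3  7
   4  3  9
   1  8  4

Best path: r0c0 r1c0 r2c0 r3c0 r3c1 r3c2
Cost: 6 + 5 + 4 + 1 + 8 + 4 = 28
(Top row then right column would cost 32.)

28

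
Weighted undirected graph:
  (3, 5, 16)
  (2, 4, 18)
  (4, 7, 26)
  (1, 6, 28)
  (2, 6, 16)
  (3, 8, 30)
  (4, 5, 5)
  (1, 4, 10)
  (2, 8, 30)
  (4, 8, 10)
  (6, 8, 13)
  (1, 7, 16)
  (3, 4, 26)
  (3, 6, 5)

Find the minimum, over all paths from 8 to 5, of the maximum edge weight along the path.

Some routes from 8 to 5:
8-4-5: max(10, 5) = 10
8-6-3-5: max(13, 5, 16) = 16
8-4-2-6-3-5: max(10, 18, 16, 5, 16) = 18
8-6-2-4-5: max(13, 16, 18, 5) = 18
The minimum achievable maximum is 10.

10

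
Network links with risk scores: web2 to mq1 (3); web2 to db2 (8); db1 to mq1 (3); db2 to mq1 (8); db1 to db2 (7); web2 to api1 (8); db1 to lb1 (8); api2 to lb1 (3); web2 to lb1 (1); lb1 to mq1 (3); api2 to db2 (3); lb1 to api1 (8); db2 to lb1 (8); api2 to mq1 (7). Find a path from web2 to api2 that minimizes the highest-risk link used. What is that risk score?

3

A few of the web2→api2 routes:
web2→lb1→mq1→api2: max(1, 3, 7) = 7
web2→mq1→db1→db2→api2: max(3, 3, 7, 3) = 7
web2→lb1→api2: max(1, 3) = 3
web2→mq1→api2: max(3, 7) = 7
web2→mq1→lb1→api2: max(3, 3, 3) = 3
The minimum achievable maximum is 3.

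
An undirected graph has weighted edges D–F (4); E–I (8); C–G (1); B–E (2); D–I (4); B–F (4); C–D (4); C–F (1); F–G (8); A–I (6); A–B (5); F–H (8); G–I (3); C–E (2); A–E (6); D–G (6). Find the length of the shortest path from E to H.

Comparing a few candidate routes:
E - C - F - H: 2 + 1 + 8 = 11
E - C - G - F - H: 2 + 1 + 8 + 8 = 19
E - B - F - H: 2 + 4 + 8 = 14
E - C - D - F - H: 2 + 4 + 4 + 8 = 18
The minimum is 11.

11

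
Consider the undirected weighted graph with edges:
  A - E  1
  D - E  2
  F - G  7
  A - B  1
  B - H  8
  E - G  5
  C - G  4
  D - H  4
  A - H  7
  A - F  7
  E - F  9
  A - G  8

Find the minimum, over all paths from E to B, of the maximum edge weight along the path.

1

Some routes from E to B:
E-A-B: max(1, 1) = 1
E-G-F-A-B: max(5, 7, 7, 1) = 7
E-G-F-A-H-B: max(5, 7, 7, 7, 8) = 8
E-D-H-A-B: max(2, 4, 7, 1) = 7
E-G-A-H-B: max(5, 8, 7, 8) = 8
E-G-A-B: max(5, 8, 1) = 8
Best route has worst link 1.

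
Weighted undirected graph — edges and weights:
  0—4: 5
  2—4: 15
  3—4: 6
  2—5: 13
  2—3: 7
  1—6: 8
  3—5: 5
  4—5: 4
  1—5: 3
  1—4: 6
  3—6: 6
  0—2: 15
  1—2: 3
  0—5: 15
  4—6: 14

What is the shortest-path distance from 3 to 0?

11

A few of the 3→0 routes:
3→4→0: 6 + 5 = 11
3→5→4→0: 5 + 4 + 5 = 14
3→5→0: 5 + 15 = 20
3→5→1→4→0: 5 + 3 + 6 + 5 = 19
The minimum is 11.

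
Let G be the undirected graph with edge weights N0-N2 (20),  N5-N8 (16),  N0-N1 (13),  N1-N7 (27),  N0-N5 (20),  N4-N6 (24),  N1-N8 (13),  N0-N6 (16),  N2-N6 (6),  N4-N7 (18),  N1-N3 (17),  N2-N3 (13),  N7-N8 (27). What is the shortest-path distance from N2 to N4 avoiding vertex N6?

Some routes from N2 to N4 avoiding N6:
N2 - N0 - N1 - N8 - N7 - N4: 20 + 13 + 13 + 27 + 18 = 91
N2 - N0 - N1 - N7 - N4: 20 + 13 + 27 + 18 = 78
N2 - N3 - N1 - N7 - N4: 13 + 17 + 27 + 18 = 75
N2 - N3 - N1 - N8 - N7 - N4: 13 + 17 + 13 + 27 + 18 = 88
The minimum is 75.

75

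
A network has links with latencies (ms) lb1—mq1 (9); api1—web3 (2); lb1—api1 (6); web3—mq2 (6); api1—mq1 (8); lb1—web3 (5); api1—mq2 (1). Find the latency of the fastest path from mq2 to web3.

Candidate routes:
mq2 → web3: 6
mq2 → api1 → mq1 → lb1 → web3: 1 + 8 + 9 + 5 = 23
mq2 → api1 → web3: 1 + 2 = 3
mq2 → api1 → lb1 → web3: 1 + 6 + 5 = 12
The minimum is 3 ms.

3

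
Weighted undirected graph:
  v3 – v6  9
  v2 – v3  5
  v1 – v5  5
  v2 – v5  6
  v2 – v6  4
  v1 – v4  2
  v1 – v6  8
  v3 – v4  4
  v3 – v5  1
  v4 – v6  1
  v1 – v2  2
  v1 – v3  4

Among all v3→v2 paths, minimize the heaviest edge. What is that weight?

4

Checking several routes:
v3 → v1 → v2: max(4, 2) = 4
v3 → v4 → v6 → v2: max(4, 1, 4) = 4
v3 → v1 → v4 → v6 → v2: max(4, 2, 1, 4) = 4
v3 → v4 → v1 → v2: max(4, 2, 2) = 4
v3 → v2: max(5) = 5
v3 → v5 → v1 → v2: max(1, 5, 2) = 5
The minimum achievable maximum is 4.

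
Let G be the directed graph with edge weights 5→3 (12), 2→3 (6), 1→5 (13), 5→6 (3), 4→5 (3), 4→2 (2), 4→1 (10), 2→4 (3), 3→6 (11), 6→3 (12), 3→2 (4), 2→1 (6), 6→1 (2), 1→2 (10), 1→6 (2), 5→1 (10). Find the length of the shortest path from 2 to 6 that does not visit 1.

9

Routes from 2 to 6 avoiding 1:
2→4→5→3→6: 3 + 3 + 12 + 11 = 29
2→3→6: 6 + 11 = 17
2→4→5→6: 3 + 3 + 3 = 9
The minimum is 9.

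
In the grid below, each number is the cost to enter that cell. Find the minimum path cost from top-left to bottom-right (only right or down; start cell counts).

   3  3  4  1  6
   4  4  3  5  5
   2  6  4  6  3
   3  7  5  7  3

One optimal route is r0c0→r0c1→r0c2→r0c3→r1c3→r1c4→r2c4→r3c4.
Its cost is 3 + 3 + 4 + 1 + 5 + 5 + 3 + 3 = 27.
(Top row then right column would cost 28.)

27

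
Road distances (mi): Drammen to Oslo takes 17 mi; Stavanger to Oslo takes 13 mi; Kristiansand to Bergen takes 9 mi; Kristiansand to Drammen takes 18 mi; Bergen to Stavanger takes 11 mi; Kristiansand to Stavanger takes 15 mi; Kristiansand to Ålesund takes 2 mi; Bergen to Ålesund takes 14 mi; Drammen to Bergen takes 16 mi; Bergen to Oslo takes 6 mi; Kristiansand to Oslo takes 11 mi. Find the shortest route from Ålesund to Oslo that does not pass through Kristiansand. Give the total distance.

Candidate routes:
Ålesund - Bergen - Stavanger - Oslo: 14 + 11 + 13 = 38
Ålesund - Bergen - Drammen - Oslo: 14 + 16 + 17 = 47
Ålesund - Bergen - Oslo: 14 + 6 = 20
The minimum is 20 mi.

20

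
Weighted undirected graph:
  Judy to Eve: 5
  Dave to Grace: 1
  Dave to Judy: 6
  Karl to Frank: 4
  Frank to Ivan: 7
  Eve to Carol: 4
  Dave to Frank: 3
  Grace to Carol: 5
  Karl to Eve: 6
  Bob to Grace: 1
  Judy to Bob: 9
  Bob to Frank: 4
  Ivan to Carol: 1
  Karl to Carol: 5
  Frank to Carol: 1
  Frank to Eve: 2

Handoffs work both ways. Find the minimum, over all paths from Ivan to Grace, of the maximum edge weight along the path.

3

Comparing a few candidate routes:
Ivan→Carol→Eve→Frank→Dave→Grace: max(1, 4, 2, 3, 1) = 4
Ivan→Carol→Frank→Bob→Grace: max(1, 1, 4, 1) = 4
Ivan→Carol→Eve→Frank→Bob→Grace: max(1, 4, 2, 4, 1) = 4
Ivan→Carol→Frank→Dave→Grace: max(1, 1, 3, 1) = 3
Ivan→Carol→Karl→Frank→Dave→Grace: max(1, 5, 4, 3, 1) = 5
Smallest bottleneck: 3.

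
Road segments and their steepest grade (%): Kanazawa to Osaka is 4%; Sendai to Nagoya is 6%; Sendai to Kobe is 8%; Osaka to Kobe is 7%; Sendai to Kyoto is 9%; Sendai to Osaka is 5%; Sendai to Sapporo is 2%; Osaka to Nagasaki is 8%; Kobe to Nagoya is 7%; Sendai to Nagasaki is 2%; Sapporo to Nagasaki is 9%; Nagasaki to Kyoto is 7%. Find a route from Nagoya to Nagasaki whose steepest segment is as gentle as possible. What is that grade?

A few of the Nagoya→Nagasaki routes:
Nagoya - Sendai - Nagasaki: max(6, 2) = 6
Nagoya - Kobe - Osaka - Sendai - Nagasaki: max(7, 7, 5, 2) = 7
Nagoya - Kobe - Sendai - Osaka - Nagasaki: max(7, 8, 5, 8) = 8
Nagoya - Kobe - Sendai - Nagasaki: max(7, 8, 2) = 8
Smallest bottleneck: 6%.

6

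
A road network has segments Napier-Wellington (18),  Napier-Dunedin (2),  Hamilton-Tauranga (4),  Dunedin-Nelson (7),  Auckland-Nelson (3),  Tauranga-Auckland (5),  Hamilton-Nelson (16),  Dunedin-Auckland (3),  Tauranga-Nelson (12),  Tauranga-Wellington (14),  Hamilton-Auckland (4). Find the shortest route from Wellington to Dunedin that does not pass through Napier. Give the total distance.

A few of the Wellington→Dunedin routes:
Wellington - Tauranga - Hamilton - Auckland - Dunedin: 14 + 4 + 4 + 3 = 25
Wellington - Tauranga - Auckland - Dunedin: 14 + 5 + 3 = 22
Wellington - Tauranga - Nelson - Auckland - Dunedin: 14 + 12 + 3 + 3 = 32
Wellington - Tauranga - Auckland - Nelson - Dunedin: 14 + 5 + 3 + 7 = 29
The minimum is 22.

22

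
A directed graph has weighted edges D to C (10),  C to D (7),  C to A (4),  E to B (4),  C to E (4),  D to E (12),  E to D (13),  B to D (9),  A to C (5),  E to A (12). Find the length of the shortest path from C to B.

8

Candidate routes:
C - E - B: 4 + 4 = 8
C - D - E - B: 7 + 12 + 4 = 23
Shortest: 8.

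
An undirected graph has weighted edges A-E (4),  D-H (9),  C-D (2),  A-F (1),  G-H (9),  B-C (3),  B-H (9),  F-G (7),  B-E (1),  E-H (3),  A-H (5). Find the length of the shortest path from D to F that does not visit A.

25

Candidate routes:
D -> C -> B -> H -> G -> F: 2 + 3 + 9 + 9 + 7 = 30
D -> H -> G -> F: 9 + 9 + 7 = 25
D -> C -> B -> E -> H -> G -> F: 2 + 3 + 1 + 3 + 9 + 7 = 25
The minimum is 25.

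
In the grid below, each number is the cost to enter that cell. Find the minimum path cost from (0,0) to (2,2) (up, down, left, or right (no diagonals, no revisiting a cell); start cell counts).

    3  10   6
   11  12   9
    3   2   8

One optimal route is (0,0) -> (1,0) -> (2,0) -> (2,1) -> (2,2).
Its cost is 3 + 11 + 3 + 2 + 8 = 27.

27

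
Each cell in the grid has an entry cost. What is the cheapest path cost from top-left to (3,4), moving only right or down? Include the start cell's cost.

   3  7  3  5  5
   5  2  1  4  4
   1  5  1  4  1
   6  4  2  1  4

19

Take r0c0 -> r1c0 -> r1c1 -> r1c2 -> r2c2 -> r3c2 -> r3c3 -> r3c4 for a total of 3 + 5 + 2 + 1 + 1 + 2 + 1 + 4 = 19.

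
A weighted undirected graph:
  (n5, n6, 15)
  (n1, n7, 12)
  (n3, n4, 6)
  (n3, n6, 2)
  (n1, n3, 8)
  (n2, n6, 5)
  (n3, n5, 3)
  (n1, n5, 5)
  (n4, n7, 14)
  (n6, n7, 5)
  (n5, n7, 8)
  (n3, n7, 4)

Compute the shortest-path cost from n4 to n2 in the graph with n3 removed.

24

Candidate routes:
n4 -> n7 -> n6 -> n2: 14 + 5 + 5 = 24
n4 -> n7 -> n5 -> n6 -> n2: 14 + 8 + 15 + 5 = 42
n4 -> n7 -> n1 -> n5 -> n6 -> n2: 14 + 12 + 5 + 15 + 5 = 51
Best route has total 24.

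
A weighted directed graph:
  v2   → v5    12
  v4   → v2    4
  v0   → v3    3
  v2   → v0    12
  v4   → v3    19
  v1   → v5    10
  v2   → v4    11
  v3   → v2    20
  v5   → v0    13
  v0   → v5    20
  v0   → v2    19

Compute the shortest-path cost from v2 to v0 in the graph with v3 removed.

Paths from v2 to v0 avoiding v3:
v2 → v5 → v0: 12 + 13 = 25
v2 → v0: 12
The minimum is 12.

12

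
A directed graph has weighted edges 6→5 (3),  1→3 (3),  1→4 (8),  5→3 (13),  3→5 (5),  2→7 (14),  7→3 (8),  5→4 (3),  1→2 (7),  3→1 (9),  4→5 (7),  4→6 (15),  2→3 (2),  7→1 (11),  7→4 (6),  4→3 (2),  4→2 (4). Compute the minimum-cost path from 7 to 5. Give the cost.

Some routes from 7 to 5:
7 -> 4 -> 3 -> 5: 6 + 2 + 5 = 13
7 -> 4 -> 2 -> 3 -> 5: 6 + 4 + 2 + 5 = 17
7 -> 4 -> 5: 6 + 7 = 13
7 -> 3 -> 5: 8 + 5 = 13
The minimum is 13.

13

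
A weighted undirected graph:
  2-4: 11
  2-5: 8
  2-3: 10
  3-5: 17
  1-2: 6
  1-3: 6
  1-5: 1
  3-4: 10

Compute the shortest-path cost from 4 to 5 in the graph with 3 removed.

Candidate routes:
4 -> 2 -> 1 -> 5: 11 + 6 + 1 = 18
4 -> 2 -> 5: 11 + 8 = 19
The minimum is 18.

18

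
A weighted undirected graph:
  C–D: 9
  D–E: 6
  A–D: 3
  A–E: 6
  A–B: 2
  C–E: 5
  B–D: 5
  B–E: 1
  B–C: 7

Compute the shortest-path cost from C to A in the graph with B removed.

Paths from C to A avoiding B:
C -> D -> A: 9 + 3 = 12
C -> E -> A: 5 + 6 = 11
C -> D -> E -> A: 9 + 6 + 6 = 21
C -> E -> D -> A: 5 + 6 + 3 = 14
The minimum is 11.

11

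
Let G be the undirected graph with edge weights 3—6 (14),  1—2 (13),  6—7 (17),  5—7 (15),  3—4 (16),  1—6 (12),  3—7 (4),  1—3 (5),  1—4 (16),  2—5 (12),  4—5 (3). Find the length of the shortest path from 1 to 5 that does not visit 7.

19

Routes from 1 to 5 avoiding 7:
1 - 3 - 4 - 5: 5 + 16 + 3 = 24
1 - 4 - 5: 16 + 3 = 19
1 - 6 - 3 - 4 - 5: 12 + 14 + 16 + 3 = 45
1 - 2 - 5: 13 + 12 = 25
Best route has total 19.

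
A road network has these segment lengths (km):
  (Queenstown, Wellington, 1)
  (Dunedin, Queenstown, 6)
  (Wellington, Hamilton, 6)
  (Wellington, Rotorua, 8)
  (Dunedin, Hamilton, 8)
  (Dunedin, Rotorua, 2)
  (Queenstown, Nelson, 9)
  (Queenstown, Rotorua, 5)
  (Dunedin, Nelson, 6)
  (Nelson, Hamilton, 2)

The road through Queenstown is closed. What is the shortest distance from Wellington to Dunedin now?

Routes from Wellington to Dunedin avoiding Queenstown:
Wellington-Hamilton-Dunedin: 6 + 8 = 14
Wellington-Hamilton-Nelson-Dunedin: 6 + 2 + 6 = 14
Wellington-Rotorua-Dunedin: 8 + 2 = 10
Best route has total 10 km.

10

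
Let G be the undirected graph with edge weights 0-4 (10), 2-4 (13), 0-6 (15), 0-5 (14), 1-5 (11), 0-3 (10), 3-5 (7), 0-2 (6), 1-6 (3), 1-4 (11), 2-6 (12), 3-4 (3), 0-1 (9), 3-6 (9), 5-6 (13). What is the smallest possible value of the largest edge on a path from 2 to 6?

9

Checking several routes:
2→0→1→6: max(6, 9, 3) = 9
2→0→3→6: max(6, 10, 9) = 10
2→0→1→4→3→6: max(6, 9, 11, 3, 9) = 11
2→0→1→5→3→6: max(6, 9, 11, 7, 9) = 11
2→0→4→3→6: max(6, 10, 3, 9) = 10
2→0→3→5→1→6: max(6, 10, 7, 11, 3) = 11
Best route has worst link 9.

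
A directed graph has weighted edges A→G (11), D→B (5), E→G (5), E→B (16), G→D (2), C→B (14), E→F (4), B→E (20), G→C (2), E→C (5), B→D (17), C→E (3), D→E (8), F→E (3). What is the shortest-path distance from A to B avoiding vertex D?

Candidate routes:
A - G - C - E - B: 11 + 2 + 3 + 16 = 32
A - G - C - B: 11 + 2 + 14 = 27
Shortest: 27.

27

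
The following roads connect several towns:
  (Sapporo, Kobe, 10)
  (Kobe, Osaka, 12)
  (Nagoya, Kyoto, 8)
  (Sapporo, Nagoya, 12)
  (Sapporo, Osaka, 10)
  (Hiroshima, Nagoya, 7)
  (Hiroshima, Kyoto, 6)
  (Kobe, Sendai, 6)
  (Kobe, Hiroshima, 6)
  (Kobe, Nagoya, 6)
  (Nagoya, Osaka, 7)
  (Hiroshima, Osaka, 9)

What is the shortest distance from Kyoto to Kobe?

12

Some routes from Kyoto to Kobe:
Kyoto-Nagoya-Hiroshima-Kobe: 8 + 7 + 6 = 21
Kyoto-Hiroshima-Kobe: 6 + 6 = 12
Kyoto-Nagoya-Kobe: 8 + 6 = 14
Kyoto-Hiroshima-Nagoya-Kobe: 6 + 7 + 6 = 19
Shortest: 12.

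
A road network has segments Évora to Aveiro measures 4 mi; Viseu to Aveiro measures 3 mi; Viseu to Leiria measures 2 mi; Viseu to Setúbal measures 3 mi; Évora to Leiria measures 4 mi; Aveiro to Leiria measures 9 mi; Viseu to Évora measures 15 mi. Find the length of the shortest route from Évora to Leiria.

4

Candidate routes:
Évora → Viseu → Aveiro → Leiria: 15 + 3 + 9 = 27
Évora → Viseu → Leiria: 15 + 2 = 17
Évora → Aveiro → Viseu → Leiria: 4 + 3 + 2 = 9
Évora → Aveiro → Leiria: 4 + 9 = 13
Évora → Leiria: 4
Shortest: 4 mi.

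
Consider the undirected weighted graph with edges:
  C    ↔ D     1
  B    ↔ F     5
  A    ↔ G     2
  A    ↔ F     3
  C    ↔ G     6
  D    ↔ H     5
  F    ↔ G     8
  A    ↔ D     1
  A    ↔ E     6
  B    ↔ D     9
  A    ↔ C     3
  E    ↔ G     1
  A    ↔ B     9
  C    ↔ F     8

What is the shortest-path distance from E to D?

Checking several routes:
E -> A -> D: 6 + 1 = 7
E -> G -> C -> D: 1 + 6 + 1 = 8
E -> G -> A -> D: 1 + 2 + 1 = 4
E -> G -> A -> C -> D: 1 + 2 + 3 + 1 = 7
The minimum is 4.

4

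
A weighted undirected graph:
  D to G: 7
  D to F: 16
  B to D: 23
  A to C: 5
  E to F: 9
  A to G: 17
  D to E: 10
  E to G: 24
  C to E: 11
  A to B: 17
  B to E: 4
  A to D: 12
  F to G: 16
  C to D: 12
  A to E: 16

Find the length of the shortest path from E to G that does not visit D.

24

A few of the E→G routes:
E -> C -> A -> G: 11 + 5 + 17 = 33
E -> F -> G: 9 + 16 = 25
E -> G: 24
Best route has total 24.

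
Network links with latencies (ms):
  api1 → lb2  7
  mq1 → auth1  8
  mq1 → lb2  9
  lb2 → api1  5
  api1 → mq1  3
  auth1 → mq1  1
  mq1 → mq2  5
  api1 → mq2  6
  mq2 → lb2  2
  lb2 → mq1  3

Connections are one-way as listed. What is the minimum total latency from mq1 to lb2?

Candidate routes:
mq1 - mq2 - lb2: 5 + 2 = 7
mq1 - lb2: 9
Shortest: 7 ms.

7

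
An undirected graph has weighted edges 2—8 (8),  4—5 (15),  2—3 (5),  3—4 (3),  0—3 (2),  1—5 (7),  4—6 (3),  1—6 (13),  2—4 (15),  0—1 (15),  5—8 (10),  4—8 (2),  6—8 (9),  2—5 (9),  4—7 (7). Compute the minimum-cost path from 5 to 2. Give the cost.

Checking several routes:
5 -> 4 -> 3 -> 2: 15 + 3 + 5 = 23
5 -> 2: 9
5 -> 8 -> 4 -> 3 -> 2: 10 + 2 + 3 + 5 = 20
5 -> 8 -> 2: 10 + 8 = 18
5 -> 8 -> 4 -> 2: 10 + 2 + 15 = 27
5 -> 4 -> 8 -> 2: 15 + 2 + 8 = 25
The minimum is 9.

9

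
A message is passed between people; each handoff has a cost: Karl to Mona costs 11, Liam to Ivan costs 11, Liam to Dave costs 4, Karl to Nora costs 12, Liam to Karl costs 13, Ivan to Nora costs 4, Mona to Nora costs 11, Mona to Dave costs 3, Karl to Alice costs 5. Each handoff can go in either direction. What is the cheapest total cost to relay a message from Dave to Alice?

Comparing a few candidate routes:
Dave -> Liam -> Karl -> Alice: 4 + 13 + 5 = 22
Dave -> Mona -> Nora -> Karl -> Alice: 3 + 11 + 12 + 5 = 31
Dave -> Mona -> Karl -> Alice: 3 + 11 + 5 = 19
Dave -> Liam -> Ivan -> Nora -> Karl -> Alice: 4 + 11 + 4 + 12 + 5 = 36
Best route has total 19.

19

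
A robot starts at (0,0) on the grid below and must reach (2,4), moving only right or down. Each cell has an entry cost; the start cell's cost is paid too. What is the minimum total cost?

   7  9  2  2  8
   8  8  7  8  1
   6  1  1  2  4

29

Take [0,0] [1,0] [2,0] [2,1] [2,2] [2,3] [2,4] for a total of 7 + 8 + 6 + 1 + 1 + 2 + 4 = 29.
For comparison, the top-then-right route costs 33.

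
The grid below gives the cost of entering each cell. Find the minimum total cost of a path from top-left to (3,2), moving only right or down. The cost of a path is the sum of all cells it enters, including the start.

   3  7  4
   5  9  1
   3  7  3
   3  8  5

23

Path [0,0]→[0,1]→[0,2]→[1,2]→[2,2]→[3,2]: 3 + 7 + 4 + 1 + 3 + 5 = 23.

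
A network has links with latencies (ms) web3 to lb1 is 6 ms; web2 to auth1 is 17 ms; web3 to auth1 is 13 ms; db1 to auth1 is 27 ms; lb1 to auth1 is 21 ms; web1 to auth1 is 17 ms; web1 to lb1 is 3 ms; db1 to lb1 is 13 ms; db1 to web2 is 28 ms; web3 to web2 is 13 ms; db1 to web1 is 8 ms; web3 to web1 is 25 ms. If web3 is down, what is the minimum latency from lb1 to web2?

37

A few of the lb1→web2 routes:
lb1 → web1 → auth1 → web2: 3 + 17 + 17 = 37
lb1 → auth1 → web2: 21 + 17 = 38
lb1 → db1 → web1 → auth1 → web2: 13 + 8 + 17 + 17 = 55
lb1 → web1 → db1 → auth1 → web2: 3 + 8 + 27 + 17 = 55
lb1 → db1 → web2: 13 + 28 = 41
lb1 → web1 → db1 → web2: 3 + 8 + 28 = 39
Best route has total 37 ms.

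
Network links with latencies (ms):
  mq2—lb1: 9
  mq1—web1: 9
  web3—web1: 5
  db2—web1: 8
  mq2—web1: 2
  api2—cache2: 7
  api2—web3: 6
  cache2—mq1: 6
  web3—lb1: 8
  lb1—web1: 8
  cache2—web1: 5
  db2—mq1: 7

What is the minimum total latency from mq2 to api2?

13

Some routes from mq2 to api2:
mq2-web1-cache2-api2: 2 + 5 + 7 = 14
mq2-lb1-web3-api2: 9 + 8 + 6 = 23
mq2-web1-mq1-cache2-api2: 2 + 9 + 6 + 7 = 24
mq2-lb1-web1-web3-api2: 9 + 8 + 5 + 6 = 28
mq2-web1-web3-api2: 2 + 5 + 6 = 13
mq2-web1-lb1-web3-api2: 2 + 8 + 8 + 6 = 24
Best route has total 13 ms.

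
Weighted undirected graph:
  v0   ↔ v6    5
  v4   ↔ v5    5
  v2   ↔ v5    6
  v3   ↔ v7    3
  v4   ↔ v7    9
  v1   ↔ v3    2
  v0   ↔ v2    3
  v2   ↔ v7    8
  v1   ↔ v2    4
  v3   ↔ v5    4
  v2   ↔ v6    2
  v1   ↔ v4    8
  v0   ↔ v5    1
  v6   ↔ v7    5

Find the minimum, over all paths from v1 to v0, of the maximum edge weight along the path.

4

A few of the v1→v0 routes:
v1 -> v2 -> v0: max(4, 3) = 4
v1 -> v3 -> v5 -> v0: max(2, 4, 1) = 4
v1 -> v3 -> v7 -> v6 -> v2 -> v0: max(2, 3, 5, 2, 3) = 5
v1 -> v3 -> v7 -> v6 -> v0: max(2, 3, 5, 5) = 5
v1 -> v2 -> v6 -> v0: max(4, 2, 5) = 5
Smallest bottleneck: 4.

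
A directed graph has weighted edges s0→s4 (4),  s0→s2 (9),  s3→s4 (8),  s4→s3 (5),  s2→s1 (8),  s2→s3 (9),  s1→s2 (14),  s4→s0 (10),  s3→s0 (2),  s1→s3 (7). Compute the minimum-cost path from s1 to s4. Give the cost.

13

Paths from s1 to s4:
s1→s3→s0→s4: 7 + 2 + 4 = 13
s1→s2→s3→s0→s4: 14 + 9 + 2 + 4 = 29
s1→s3→s4: 7 + 8 = 15
s1→s2→s3→s4: 14 + 9 + 8 = 31
The minimum is 13.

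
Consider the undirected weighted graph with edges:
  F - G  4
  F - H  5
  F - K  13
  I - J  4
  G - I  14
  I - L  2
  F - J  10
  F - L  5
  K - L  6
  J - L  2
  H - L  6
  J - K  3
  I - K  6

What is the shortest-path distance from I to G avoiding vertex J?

11

Checking several routes:
I→K→L→F→G: 6 + 6 + 5 + 4 = 21
I→L→K→F→G: 2 + 6 + 13 + 4 = 25
I→L→H→F→G: 2 + 6 + 5 + 4 = 17
I→K→F→G: 6 + 13 + 4 = 23
I→L→F→G: 2 + 5 + 4 = 11
I→G: 14
Best route has total 11.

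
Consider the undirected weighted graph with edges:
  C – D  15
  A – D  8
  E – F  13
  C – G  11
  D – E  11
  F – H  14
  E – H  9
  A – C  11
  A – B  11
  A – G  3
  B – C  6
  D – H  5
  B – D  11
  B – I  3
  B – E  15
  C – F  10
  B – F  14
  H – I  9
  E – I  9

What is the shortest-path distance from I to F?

17

Checking several routes:
I → H → F: 9 + 14 = 23
I → B → C → F: 3 + 6 + 10 = 19
I → E → F: 9 + 13 = 22
I → B → F: 3 + 14 = 17
Best route has total 17.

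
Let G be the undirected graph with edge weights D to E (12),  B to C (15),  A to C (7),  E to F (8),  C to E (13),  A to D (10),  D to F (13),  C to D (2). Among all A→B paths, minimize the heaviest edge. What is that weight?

Routes from A to B:
A→D→F→E→C→B: max(10, 13, 8, 13, 15) = 15
A→C→B: max(7, 15) = 15
A→D→E→C→B: max(10, 12, 13, 15) = 15
A→D→C→B: max(10, 2, 15) = 15
Smallest bottleneck: 15.

15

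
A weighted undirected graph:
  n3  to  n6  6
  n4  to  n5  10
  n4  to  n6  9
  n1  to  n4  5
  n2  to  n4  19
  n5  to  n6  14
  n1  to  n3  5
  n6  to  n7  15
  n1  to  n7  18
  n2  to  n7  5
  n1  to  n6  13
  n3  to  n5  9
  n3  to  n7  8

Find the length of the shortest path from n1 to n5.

A few of the n1→n5 routes:
n1 → n3 → n5: 5 + 9 = 14
n1 → n6 → n5: 13 + 14 = 27
n1 → n6 → n3 → n5: 13 + 6 + 9 = 28
n1 → n3 → n6 → n5: 5 + 6 + 14 = 25
n1 → n4 → n5: 5 + 10 = 15
n1 → n4 → n6 → n5: 5 + 9 + 14 = 28
Shortest: 14.

14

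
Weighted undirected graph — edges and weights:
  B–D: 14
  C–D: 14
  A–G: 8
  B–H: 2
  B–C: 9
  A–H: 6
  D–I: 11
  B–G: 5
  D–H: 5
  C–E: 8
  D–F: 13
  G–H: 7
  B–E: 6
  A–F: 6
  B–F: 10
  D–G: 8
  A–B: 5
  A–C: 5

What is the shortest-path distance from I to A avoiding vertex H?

27

Comparing a few candidate routes:
I -> D -> C -> A: 11 + 14 + 5 = 30
I -> D -> G -> A: 11 + 8 + 8 = 27
I -> D -> G -> B -> A: 11 + 8 + 5 + 5 = 29
Best route has total 27.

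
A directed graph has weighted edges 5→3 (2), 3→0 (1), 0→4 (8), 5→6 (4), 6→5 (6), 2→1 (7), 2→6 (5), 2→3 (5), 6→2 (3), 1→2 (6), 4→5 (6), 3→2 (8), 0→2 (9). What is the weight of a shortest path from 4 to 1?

Routes from 4 to 1:
4 -> 5 -> 3 -> 2 -> 1: 6 + 2 + 8 + 7 = 23
4 -> 5 -> 3 -> 0 -> 2 -> 1: 6 + 2 + 1 + 9 + 7 = 25
4 -> 5 -> 6 -> 2 -> 1: 6 + 4 + 3 + 7 = 20
The minimum is 20.

20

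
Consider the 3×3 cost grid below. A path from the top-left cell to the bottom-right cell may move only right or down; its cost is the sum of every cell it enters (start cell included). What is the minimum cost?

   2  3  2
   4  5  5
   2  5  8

Best path: r0c0→r0c1→r0c2→r1c2→r2c2
Cost: 2 + 3 + 2 + 5 + 8 = 20

20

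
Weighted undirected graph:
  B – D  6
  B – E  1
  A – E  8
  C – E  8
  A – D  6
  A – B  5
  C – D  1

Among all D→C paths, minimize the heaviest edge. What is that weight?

Candidate routes:
D - A - E - C: max(6, 8, 8) = 8
D - A - B - E - C: max(6, 5, 1, 8) = 8
D - B - A - E - C: max(6, 5, 8, 8) = 8
D - B - E - C: max(6, 1, 8) = 8
D - C: max(1) = 1
Best route has worst link 1.

1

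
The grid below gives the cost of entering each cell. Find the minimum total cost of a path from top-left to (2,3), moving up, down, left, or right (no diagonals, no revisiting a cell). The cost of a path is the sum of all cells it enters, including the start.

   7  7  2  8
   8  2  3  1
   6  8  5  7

Path [0,0] -> [0,1] -> [0,2] -> [1,2] -> [1,3] -> [2,3]: 7 + 7 + 2 + 3 + 1 + 7 = 27.

27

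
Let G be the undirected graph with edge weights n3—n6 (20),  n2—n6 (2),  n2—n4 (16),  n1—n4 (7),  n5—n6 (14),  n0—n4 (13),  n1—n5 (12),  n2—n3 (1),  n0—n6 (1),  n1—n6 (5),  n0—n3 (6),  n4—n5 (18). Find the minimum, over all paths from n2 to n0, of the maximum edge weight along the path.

2

A few of the n2→n0 routes:
n2-n3-n0: max(1, 6) = 6
n2-n6-n1-n4-n0: max(2, 5, 7, 13) = 13
n2-n6-n5-n1-n4-n0: max(2, 14, 12, 7, 13) = 14
n2-n6-n0: max(2, 1) = 2
n2-n4-n1-n6-n0: max(16, 7, 5, 1) = 16
n2-n4-n1-n5-n6-n0: max(16, 7, 12, 14, 1) = 16
Smallest bottleneck: 2.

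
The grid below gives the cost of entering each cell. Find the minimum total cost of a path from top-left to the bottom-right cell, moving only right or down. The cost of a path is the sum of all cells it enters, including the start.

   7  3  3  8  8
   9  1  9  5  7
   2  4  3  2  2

22

Path (0,0) -> (0,1) -> (1,1) -> (2,1) -> (2,2) -> (2,3) -> (2,4): 7 + 3 + 1 + 4 + 3 + 2 + 2 = 22.
(Top row then right column would cost 38.)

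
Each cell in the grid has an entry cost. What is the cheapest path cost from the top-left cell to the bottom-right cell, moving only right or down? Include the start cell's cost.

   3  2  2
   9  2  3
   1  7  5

15

Best path: [0,0]→[0,1]→[0,2]→[1,2]→[2,2]
Cost: 3 + 2 + 2 + 3 + 5 = 15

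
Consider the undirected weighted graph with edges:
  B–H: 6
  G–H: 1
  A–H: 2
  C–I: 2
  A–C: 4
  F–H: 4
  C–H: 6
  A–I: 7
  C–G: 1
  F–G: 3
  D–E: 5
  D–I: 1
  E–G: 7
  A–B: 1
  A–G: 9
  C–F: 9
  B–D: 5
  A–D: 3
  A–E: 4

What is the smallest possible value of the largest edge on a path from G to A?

Checking several routes:
G - C - A: max(1, 4) = 4
G - C - I - D - E - A: max(1, 2, 1, 5, 4) = 5
G - H - A: max(1, 2) = 2
G - C - I - D - A: max(1, 2, 1, 3) = 3
G - F - H - A: max(3, 4, 2) = 4
G - C - I - D - B - A: max(1, 2, 1, 5, 1) = 5
Best route has worst link 2.

2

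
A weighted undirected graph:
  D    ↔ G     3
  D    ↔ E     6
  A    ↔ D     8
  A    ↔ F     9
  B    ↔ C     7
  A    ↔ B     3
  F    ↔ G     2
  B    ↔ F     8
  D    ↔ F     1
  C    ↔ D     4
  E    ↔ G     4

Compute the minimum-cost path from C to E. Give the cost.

Comparing a few candidate routes:
C-B-F-G-E: 7 + 8 + 2 + 4 = 21
C-B-F-D-G-E: 7 + 8 + 1 + 3 + 4 = 23
C-D-G-E: 4 + 3 + 4 = 11
C-B-F-D-E: 7 + 8 + 1 + 6 = 22
C-D-F-G-E: 4 + 1 + 2 + 4 = 11
C-D-E: 4 + 6 = 10
The minimum is 10.

10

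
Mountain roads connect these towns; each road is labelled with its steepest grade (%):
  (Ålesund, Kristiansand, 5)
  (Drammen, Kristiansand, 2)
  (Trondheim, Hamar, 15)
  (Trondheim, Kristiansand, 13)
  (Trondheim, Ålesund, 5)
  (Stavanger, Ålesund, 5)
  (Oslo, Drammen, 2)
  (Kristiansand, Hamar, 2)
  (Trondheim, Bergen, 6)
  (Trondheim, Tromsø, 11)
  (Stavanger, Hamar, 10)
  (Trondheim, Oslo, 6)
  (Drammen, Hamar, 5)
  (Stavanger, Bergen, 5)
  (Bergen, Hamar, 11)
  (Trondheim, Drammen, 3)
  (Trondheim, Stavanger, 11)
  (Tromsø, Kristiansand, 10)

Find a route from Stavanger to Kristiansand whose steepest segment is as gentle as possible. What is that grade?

Comparing a few candidate routes:
Stavanger→Ålesund→Trondheim→Oslo→Drammen→Hamar→Kristiansand: max(5, 5, 6, 2, 5, 2) = 6
Stavanger→Ålesund→Trondheim→Drammen→Kristiansand: max(5, 5, 3, 2) = 5
Stavanger→Ålesund→Kristiansand: max(5, 5) = 5
Stavanger→Ålesund→Trondheim→Drammen→Hamar→Kristiansand: max(5, 5, 3, 5, 2) = 5
The minimum achievable maximum is 5%.

5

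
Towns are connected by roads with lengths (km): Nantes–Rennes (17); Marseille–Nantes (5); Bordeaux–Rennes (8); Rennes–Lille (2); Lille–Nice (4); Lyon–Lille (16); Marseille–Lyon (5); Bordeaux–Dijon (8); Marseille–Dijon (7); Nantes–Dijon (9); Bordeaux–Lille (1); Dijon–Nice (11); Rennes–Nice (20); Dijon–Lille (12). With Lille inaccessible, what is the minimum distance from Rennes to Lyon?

Some routes from Rennes to Lyon avoiding Lille:
Rennes-Bordeaux-Dijon-Marseille-Lyon: 8 + 8 + 7 + 5 = 28
Rennes-Bordeaux-Dijon-Nantes-Marseille-Lyon: 8 + 8 + 9 + 5 + 5 = 35
Rennes-Nantes-Dijon-Marseille-Lyon: 17 + 9 + 7 + 5 = 38
Rennes-Nantes-Marseille-Lyon: 17 + 5 + 5 = 27
The minimum is 27 km.

27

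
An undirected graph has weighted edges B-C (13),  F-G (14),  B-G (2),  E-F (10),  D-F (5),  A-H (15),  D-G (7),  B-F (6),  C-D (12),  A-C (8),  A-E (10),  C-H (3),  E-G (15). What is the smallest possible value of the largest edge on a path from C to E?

A few of the C→E routes:
C -> D -> G -> B -> F -> E: max(12, 7, 2, 6, 10) = 12
C -> A -> E: max(8, 10) = 10
C -> B -> G -> F -> E: max(13, 2, 14, 10) = 14
C -> B -> G -> D -> F -> E: max(13, 2, 7, 5, 10) = 13
C -> D -> F -> E: max(12, 5, 10) = 12
C -> B -> F -> E: max(13, 6, 10) = 13
The minimum achievable maximum is 10.

10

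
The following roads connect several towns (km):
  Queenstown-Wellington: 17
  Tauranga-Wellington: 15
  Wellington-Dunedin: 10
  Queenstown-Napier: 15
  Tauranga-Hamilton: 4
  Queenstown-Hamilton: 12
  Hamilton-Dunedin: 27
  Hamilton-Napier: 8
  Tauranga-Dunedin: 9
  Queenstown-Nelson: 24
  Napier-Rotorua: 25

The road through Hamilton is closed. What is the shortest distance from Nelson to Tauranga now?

56

Routes from Nelson to Tauranga avoiding Hamilton:
Nelson-Queenstown-Wellington-Dunedin-Tauranga: 24 + 17 + 10 + 9 = 60
Nelson-Queenstown-Wellington-Tauranga: 24 + 17 + 15 = 56
Best route has total 56 km.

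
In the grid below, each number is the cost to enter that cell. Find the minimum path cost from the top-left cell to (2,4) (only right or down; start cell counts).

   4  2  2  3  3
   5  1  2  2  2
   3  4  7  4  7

One optimal route is (0,0)→(0,1)→(1,1)→(1,2)→(1,3)→(1,4)→(2,4).
Its cost is 4 + 2 + 1 + 2 + 2 + 2 + 7 = 20.
For comparison, the top-then-right route costs 23.

20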